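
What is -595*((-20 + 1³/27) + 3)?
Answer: 272510/27 ≈ 10093.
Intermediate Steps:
-595*((-20 + 1³/27) + 3) = -595*((-20 + 1*(1/27)) + 3) = -595*((-20 + 1/27) + 3) = -595*(-539/27 + 3) = -595*(-458/27) = 272510/27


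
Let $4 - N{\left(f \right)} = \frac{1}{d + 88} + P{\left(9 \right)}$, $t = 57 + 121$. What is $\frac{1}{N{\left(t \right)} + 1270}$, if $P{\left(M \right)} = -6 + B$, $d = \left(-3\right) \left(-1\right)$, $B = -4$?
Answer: $\frac{91}{116843} \approx 0.00077882$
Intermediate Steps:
$d = 3$
$P{\left(M \right)} = -10$ ($P{\left(M \right)} = -6 - 4 = -10$)
$t = 178$
$N{\left(f \right)} = \frac{1273}{91}$ ($N{\left(f \right)} = 4 - \left(\frac{1}{3 + 88} - 10\right) = 4 - \left(\frac{1}{91} - 10\right) = 4 - - \frac{909}{91} = 4 + \frac{909}{91} = \frac{1273}{91}$)
$\frac{1}{N{\left(t \right)} + 1270} = \frac{1}{\frac{1273}{91} + 1270} = \frac{1}{\frac{116843}{91}} = \frac{91}{116843}$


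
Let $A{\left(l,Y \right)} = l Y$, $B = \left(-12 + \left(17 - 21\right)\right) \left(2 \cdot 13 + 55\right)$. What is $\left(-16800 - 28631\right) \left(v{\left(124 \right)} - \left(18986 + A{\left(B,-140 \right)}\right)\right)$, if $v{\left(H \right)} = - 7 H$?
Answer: $9144987714$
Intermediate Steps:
$B = -1296$ ($B = \left(-12 - 4\right) \left(26 + 55\right) = \left(-16\right) 81 = -1296$)
$A{\left(l,Y \right)} = Y l$
$\left(-16800 - 28631\right) \left(v{\left(124 \right)} - \left(18986 + A{\left(B,-140 \right)}\right)\right) = \left(-16800 - 28631\right) \left(\left(-7\right) 124 - \left(18986 - -181440\right)\right) = - 45431 \left(-868 - 200426\right) = \left(-45431\right) \left(-201294\right) = 9144987714$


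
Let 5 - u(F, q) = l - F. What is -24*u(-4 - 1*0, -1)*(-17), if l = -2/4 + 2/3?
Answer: 340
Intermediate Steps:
l = 1/6 (l = -2*1/4 + 2*(1/3) = -1/2 + 2/3 = 1/6 ≈ 0.16667)
u(F, q) = 29/6 + F (u(F, q) = 5 - (1/6 - F) = 5 + (-1/6 + F) = 29/6 + F)
-24*u(-4 - 1*0, -1)*(-17) = -24*(29/6 + (-4 - 1*0))*(-17) = -24*(29/6 + (-4 + 0))*(-17) = -24*(29/6 - 4)*(-17) = -24*5/6*(-17) = -20*(-17) = 340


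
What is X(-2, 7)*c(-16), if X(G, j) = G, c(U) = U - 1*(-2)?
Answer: 28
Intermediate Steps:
c(U) = 2 + U (c(U) = U + 2 = 2 + U)
X(-2, 7)*c(-16) = -2*(2 - 16) = -2*(-14) = 28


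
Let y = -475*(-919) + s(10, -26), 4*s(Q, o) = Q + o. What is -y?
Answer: -436521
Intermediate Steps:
s(Q, o) = Q/4 + o/4 (s(Q, o) = (Q + o)/4 = Q/4 + o/4)
y = 436521 (y = -475*(-919) + ((¼)*10 + (¼)*(-26)) = 436525 + (5/2 - 13/2) = 436525 - 4 = 436521)
-y = -1*436521 = -436521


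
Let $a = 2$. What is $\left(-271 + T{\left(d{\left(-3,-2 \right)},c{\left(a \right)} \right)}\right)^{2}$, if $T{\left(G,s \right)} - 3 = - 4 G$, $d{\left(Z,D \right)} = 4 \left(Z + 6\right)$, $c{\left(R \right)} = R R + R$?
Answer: $99856$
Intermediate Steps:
$c{\left(R \right)} = R + R^{2}$ ($c{\left(R \right)} = R^{2} + R = R + R^{2}$)
$d{\left(Z,D \right)} = 24 + 4 Z$ ($d{\left(Z,D \right)} = 4 \left(6 + Z\right) = 24 + 4 Z$)
$T{\left(G,s \right)} = 3 - 4 G$
$\left(-271 + T{\left(d{\left(-3,-2 \right)},c{\left(a \right)} \right)}\right)^{2} = \left(-271 + \left(3 - 4 \left(24 + 4 \left(-3\right)\right)\right)\right)^{2} = \left(-271 + \left(3 - 4 \left(24 - 12\right)\right)\right)^{2} = \left(-271 + \left(3 - 48\right)\right)^{2} = \left(-271 - 45\right)^{2} = \left(-316\right)^{2} = 99856$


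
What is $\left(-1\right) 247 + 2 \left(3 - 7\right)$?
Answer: $-255$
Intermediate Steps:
$\left(-1\right) 247 + 2 \left(3 - 7\right) = -247 + 2 \left(-4\right) = -247 - 8 = -255$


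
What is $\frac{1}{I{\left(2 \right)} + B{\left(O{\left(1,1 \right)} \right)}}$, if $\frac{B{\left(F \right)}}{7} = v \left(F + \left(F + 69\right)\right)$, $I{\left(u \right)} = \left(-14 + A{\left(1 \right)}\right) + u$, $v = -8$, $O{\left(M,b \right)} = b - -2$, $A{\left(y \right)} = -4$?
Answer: $- \frac{1}{4216} \approx -0.00023719$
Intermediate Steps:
$O{\left(M,b \right)} = 2 + b$ ($O{\left(M,b \right)} = b + 2 = 2 + b$)
$I{\left(u \right)} = -18 + u$ ($I{\left(u \right)} = \left(-14 - 4\right) + u = -18 + u$)
$B{\left(F \right)} = -3864 - 112 F$ ($B{\left(F \right)} = 7 \left(- 8 \left(F + \left(F + 69\right)\right)\right) = 7 \left(- 8 \left(F + \left(69 + F\right)\right)\right) = 7 \left(- 8 \left(69 + 2 F\right)\right) = 7 \left(-552 - 16 F\right) = -3864 - 112 F$)
$\frac{1}{I{\left(2 \right)} + B{\left(O{\left(1,1 \right)} \right)}} = \frac{1}{\left(-18 + 2\right) - \left(3864 + 112 \left(2 + 1\right)\right)} = \frac{1}{-16 - 4200} = \frac{1}{-4216} = - \frac{1}{4216}$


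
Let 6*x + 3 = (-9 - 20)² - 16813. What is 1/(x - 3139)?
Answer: -2/11603 ≈ -0.00017237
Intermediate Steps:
x = -5325/2 (x = -½ + ((-9 - 20)² - 16813)/6 = -½ + ((-29)² - 16813)/6 = -½ + (841 - 16813)/6 = -½ + (⅙)*(-15972) = -½ - 2662 = -5325/2 ≈ -2662.5)
1/(x - 3139) = 1/(-5325/2 - 3139) = 1/(-11603/2) = -2/11603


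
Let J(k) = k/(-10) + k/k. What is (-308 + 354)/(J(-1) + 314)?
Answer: 20/137 ≈ 0.14599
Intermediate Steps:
J(k) = 1 - k/10 (J(k) = k*(-1/10) + 1 = -k/10 + 1 = 1 - k/10)
(-308 + 354)/(J(-1) + 314) = (-308 + 354)/((1 - 1/10*(-1)) + 314) = 46/((1 + 1/10) + 314) = 46/(11/10 + 314) = 46/(3151/10) = 46*(10/3151) = 20/137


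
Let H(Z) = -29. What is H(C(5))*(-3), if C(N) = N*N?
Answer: 87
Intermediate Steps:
C(N) = N²
H(C(5))*(-3) = -29*(-3) = 87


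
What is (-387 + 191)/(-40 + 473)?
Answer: -196/433 ≈ -0.45266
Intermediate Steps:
(-387 + 191)/(-40 + 473) = -196/433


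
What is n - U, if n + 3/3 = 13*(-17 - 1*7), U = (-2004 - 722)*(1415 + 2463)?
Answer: 10571115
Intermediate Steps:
U = -10571428 (U = -2726*3878 = -10571428)
n = -313 (n = -1 + 13*(-17 - 1*7) = -1 + 13*(-17 - 7) = -1 + 13*(-24) = -1 - 312 = -313)
n - U = -313 - 1*(-10571428) = -313 + 10571428 = 10571115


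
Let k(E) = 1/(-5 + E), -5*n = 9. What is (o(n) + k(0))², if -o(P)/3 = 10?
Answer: 22801/25 ≈ 912.04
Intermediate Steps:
n = -9/5 (n = -⅕*9 = -9/5 ≈ -1.8000)
o(P) = -30 (o(P) = -3*10 = -30)
(o(n) + k(0))² = (-30 + 1/(-5 + 0))² = (-30 + 1/(-5))² = (-30 - ⅕)² = (-151/5)² = 22801/25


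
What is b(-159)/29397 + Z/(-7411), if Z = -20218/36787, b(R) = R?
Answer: -14251192039/2671486250143 ≈ -0.0053346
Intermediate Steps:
Z = -20218/36787 (Z = -20218*1/36787 = -20218/36787 ≈ -0.54960)
b(-159)/29397 + Z/(-7411) = -159/29397 - 20218/36787/(-7411) = -159*1/29397 - 20218/36787*(-1/7411) = -53/9799 + 20218/272628457 = -14251192039/2671486250143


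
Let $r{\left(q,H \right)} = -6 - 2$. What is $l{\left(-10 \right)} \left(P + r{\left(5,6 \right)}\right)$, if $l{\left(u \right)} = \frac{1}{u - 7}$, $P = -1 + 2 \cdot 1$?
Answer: $\frac{7}{17} \approx 0.41176$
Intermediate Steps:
$P = 1$ ($P = -1 + 2 = 1$)
$r{\left(q,H \right)} = -8$
$l{\left(u \right)} = \frac{1}{-7 + u}$
$l{\left(-10 \right)} \left(P + r{\left(5,6 \right)}\right) = \frac{1 - 8}{-7 - 10} = \frac{1}{-17} \left(-7\right) = \left(- \frac{1}{17}\right) \left(-7\right) = \frac{7}{17}$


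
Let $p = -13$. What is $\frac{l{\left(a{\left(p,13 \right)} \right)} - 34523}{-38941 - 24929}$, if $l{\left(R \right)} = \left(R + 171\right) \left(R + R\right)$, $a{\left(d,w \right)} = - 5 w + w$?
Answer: $\frac{15633}{21290} \approx 0.73429$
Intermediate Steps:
$a{\left(d,w \right)} = - 4 w$
$l{\left(R \right)} = 2 R \left(171 + R\right)$ ($l{\left(R \right)} = \left(171 + R\right) 2 R = 2 R \left(171 + R\right)$)
$\frac{l{\left(a{\left(p,13 \right)} \right)} - 34523}{-38941 - 24929} = \frac{2 \left(\left(-4\right) 13\right) \left(171 - 52\right) - 34523}{-38941 - 24929} = \frac{2 \left(-52\right) \left(171 - 52\right) - 34523}{-63870} = \left(2 \left(-52\right) 119 - 34523\right) \left(- \frac{1}{63870}\right) = \left(-12376 - 34523\right) \left(- \frac{1}{63870}\right) = \left(-46899\right) \left(- \frac{1}{63870}\right) = \frac{15633}{21290}$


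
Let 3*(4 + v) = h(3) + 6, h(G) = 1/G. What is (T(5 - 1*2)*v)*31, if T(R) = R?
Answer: -527/3 ≈ -175.67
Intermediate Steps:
v = -17/9 (v = -4 + (1/3 + 6)/3 = -4 + (1/3)*(19/3) = -4 + 19/9 = -17/9 ≈ -1.8889)
(T(5 - 1*2)*v)*31 = ((5 - 1*2)*(-17/9))*31 = ((5 - 2)*(-17/9))*31 = (3*(-17/9))*31 = -17/3*31 = -527/3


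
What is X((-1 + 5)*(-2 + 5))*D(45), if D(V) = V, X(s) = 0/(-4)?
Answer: 0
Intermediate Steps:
X(s) = 0 (X(s) = 0*(-¼) = 0)
X((-1 + 5)*(-2 + 5))*D(45) = 0*45 = 0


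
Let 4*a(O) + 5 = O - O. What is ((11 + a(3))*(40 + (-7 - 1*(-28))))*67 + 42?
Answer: 159561/4 ≈ 39890.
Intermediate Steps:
a(O) = -5/4 (a(O) = -5/4 + (O - O)/4 = -5/4 + (¼)*0 = -5/4 + 0 = -5/4)
((11 + a(3))*(40 + (-7 - 1*(-28))))*67 + 42 = ((11 - 5/4)*(40 + (-7 - 1*(-28))))*67 + 42 = (39*(40 + (-7 + 28))/4)*67 + 42 = (39*(40 + 21)/4)*67 + 42 = ((39/4)*61)*67 + 42 = (2379/4)*67 + 42 = 159393/4 + 42 = 159561/4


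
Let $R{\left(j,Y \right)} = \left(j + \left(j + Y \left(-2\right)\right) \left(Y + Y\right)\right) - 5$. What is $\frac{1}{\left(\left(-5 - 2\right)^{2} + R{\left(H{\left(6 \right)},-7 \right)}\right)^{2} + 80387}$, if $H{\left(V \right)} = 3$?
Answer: $\frac{1}{116868} \approx 8.5567 \cdot 10^{-6}$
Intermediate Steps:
$R{\left(j,Y \right)} = -5 + j + 2 Y \left(j - 2 Y\right)$ ($R{\left(j,Y \right)} = \left(j + \left(j - 2 Y\right) 2 Y\right) - 5 = \left(j + 2 Y \left(j - 2 Y\right)\right) - 5 = -5 + j + 2 Y \left(j - 2 Y\right)$)
$\frac{1}{\left(\left(-5 - 2\right)^{2} + R{\left(H{\left(6 \right)},-7 \right)}\right)^{2} + 80387} = \frac{1}{\left(\left(-5 - 2\right)^{2} + \left(-5 + 3 - 4 \left(-7\right)^{2} + 2 \left(-7\right) 3\right)\right)^{2} + 80387} = \frac{1}{\left(\left(-7\right)^{2} - 240\right)^{2} + 80387} = \frac{1}{\left(49 - 240\right)^{2} + 80387} = \frac{1}{\left(-191\right)^{2} + 80387} = \frac{1}{36481 + 80387} = \frac{1}{116868}$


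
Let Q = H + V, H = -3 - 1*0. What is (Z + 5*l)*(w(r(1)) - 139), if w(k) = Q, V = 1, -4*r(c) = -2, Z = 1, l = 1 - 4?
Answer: 1974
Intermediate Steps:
l = -3
H = -3 (H = -3 + 0 = -3)
r(c) = 1/2 (r(c) = -1/4*(-2) = 1/2)
Q = -2 (Q = -3 + 1 = -2)
w(k) = -2
(Z + 5*l)*(w(r(1)) - 139) = (1 + 5*(-3))*(-2 - 139) = (1 - 15)*(-141) = -14*(-141) = 1974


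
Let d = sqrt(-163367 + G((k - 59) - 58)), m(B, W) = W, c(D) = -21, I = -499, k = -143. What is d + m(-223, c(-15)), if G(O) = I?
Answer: -21 + I*sqrt(163866) ≈ -21.0 + 404.8*I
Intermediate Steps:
G(O) = -499
d = I*sqrt(163866) (d = sqrt(-163367 - 499) = sqrt(-163866) = I*sqrt(163866) ≈ 404.8*I)
d + m(-223, c(-15)) = I*sqrt(163866) - 21 = -21 + I*sqrt(163866)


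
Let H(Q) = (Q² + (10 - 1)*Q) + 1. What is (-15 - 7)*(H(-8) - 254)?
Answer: 5742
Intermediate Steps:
H(Q) = 1 + Q² + 9*Q (H(Q) = (Q² + 9*Q) + 1 = 1 + Q² + 9*Q)
(-15 - 7)*(H(-8) - 254) = (-15 - 7)*((1 + (-8)² + 9*(-8)) - 254) = -22*((1 + 64 - 72) - 254) = -22*(-7 - 254) = -22*(-261) = 5742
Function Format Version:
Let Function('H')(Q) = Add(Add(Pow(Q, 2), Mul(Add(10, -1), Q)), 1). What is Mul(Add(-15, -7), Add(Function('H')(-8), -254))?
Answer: 5742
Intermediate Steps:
Function('H')(Q) = Add(1, Pow(Q, 2), Mul(9, Q)) (Function('H')(Q) = Add(Add(Pow(Q, 2), Mul(9, Q)), 1) = Add(1, Pow(Q, 2), Mul(9, Q)))
Mul(Add(-15, -7), Add(Function('H')(-8), -254)) = Mul(Add(-15, -7), Add(Add(1, Pow(-8, 2), Mul(9, -8)), -254)) = Mul(-22, Add(Add(1, 64, -72), -254)) = Mul(-22, Add(-7, -254)) = Mul(-22, -261) = 5742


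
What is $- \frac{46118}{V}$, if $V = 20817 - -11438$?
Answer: $- \frac{46118}{32255} \approx -1.4298$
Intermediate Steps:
$V = 32255$ ($V = 20817 + 11438 = 32255$)
$- \frac{46118}{V} = - \frac{46118}{32255}$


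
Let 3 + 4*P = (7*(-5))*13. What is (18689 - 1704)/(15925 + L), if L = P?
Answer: 33970/31621 ≈ 1.0743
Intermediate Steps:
P = -229/2 (P = -¾ + ((7*(-5))*13)/4 = -¾ + (-35*13)/4 = -¾ + (¼)*(-455) = -¾ - 455/4 = -229/2 ≈ -114.50)
L = -229/2 ≈ -114.50
(18689 - 1704)/(15925 + L) = (18689 - 1704)/(15925 - 229/2) = 16985/(31621/2) = 16985*(2/31621) = 33970/31621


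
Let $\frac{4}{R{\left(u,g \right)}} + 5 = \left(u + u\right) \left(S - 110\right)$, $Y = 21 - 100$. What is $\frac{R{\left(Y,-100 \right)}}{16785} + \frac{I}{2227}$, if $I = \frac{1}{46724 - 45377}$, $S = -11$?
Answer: $\frac{110936927}{320787002498715} \approx 3.4583 \cdot 10^{-7}$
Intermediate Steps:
$Y = -79$
$R{\left(u,g \right)} = \frac{4}{-5 - 242 u}$ ($R{\left(u,g \right)} = \frac{4}{-5 + \left(u + u\right) \left(-11 - 110\right)} = \frac{4}{-5 + 2 u \left(-121\right)} = \frac{4}{-5 - 242 u}$)
$I = \frac{1}{1347} \approx 0.00074239$
$\frac{R{\left(Y,-100 \right)}}{16785} + \frac{I}{2227} = \frac{\left(-4\right) \frac{1}{5 + 242 \left(-79\right)}}{16785} + \frac{1}{1347 \cdot 2227} = - \frac{4}{5 - 19118} \cdot \frac{1}{16785} + \frac{1}{1347} \cdot \frac{1}{2227} = - \frac{4}{-19113} \cdot \frac{1}{16785} + \frac{1}{2999769} = \left(-4\right) \left(- \frac{1}{19113}\right) \frac{1}{16785} + \frac{1}{2999769} = \frac{4}{19113} \cdot \frac{1}{16785} + \frac{1}{2999769} = \frac{4}{320811705} + \frac{1}{2999769} = \frac{110936927}{320787002498715}$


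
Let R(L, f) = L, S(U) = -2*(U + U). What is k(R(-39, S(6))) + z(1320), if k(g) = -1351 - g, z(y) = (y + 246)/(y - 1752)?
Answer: -10525/8 ≈ -1315.6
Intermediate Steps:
z(y) = (246 + y)/(-1752 + y)
S(U) = -4*U
k(R(-39, S(6))) + z(1320) = (-1351 - 1*(-39)) + (246 + 1320)/(-1752 + 1320) = (-1351 + 39) + 1566/(-432) = -1312 - 1/432*1566 = -1312 - 29/8 = -10525/8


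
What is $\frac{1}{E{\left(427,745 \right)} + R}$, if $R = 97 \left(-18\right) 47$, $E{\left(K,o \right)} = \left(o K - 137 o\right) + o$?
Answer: $\frac{1}{134733} \approx 7.4221 \cdot 10^{-6}$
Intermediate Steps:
$E{\left(K,o \right)} = - 136 o + K o$ ($E{\left(K,o \right)} = \left(K o - 137 o\right) + o = \left(- 137 o + K o\right) + o = - 136 o + K o$)
$R = -82062$ ($R = \left(-1746\right) 47 = -82062$)
$\frac{1}{E{\left(427,745 \right)} + R} = \frac{1}{745 \left(-136 + 427\right) - 82062} = \frac{1}{745 \cdot 291 - 82062} = \frac{1}{216795 - 82062} = \frac{1}{134733}$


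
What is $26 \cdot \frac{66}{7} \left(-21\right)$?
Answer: $-5148$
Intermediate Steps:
$26 \cdot \frac{66}{7} \left(-21\right) = \frac{1716}{7} \left(-21\right) = -5148$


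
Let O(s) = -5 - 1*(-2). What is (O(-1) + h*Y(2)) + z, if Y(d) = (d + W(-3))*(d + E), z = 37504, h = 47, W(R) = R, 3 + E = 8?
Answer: 37172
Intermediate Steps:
E = 5 (E = -3 + 8 = 5)
O(s) = -3 (O(s) = -5 + 2 = -3)
Y(d) = (-3 + d)*(5 + d) (Y(d) = (d - 3)*(d + 5) = (-3 + d)*(5 + d))
(O(-1) + h*Y(2)) + z = (-3 + 47*(-15 + 2**2 + 2*2)) + 37504 = (-3 + 47*(-15 + 4 + 4)) + 37504 = (-3 + 47*(-7)) + 37504 = (-3 - 329) + 37504 = -332 + 37504 = 37172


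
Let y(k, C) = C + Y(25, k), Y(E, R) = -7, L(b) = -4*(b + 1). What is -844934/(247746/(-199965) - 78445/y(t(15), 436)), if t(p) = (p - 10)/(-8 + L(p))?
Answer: 24160883505330/5264179153 ≈ 4589.7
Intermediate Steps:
L(b) = -4 - 4*b (L(b) = -4*(1 + b) = -4 - 4*b)
t(p) = (-10 + p)/(-12 - 4*p) (t(p) = (p - 10)/(-8 + (-4 - 4*p)) = (-10 + p)/(-12 - 4*p))
y(k, C) = -7 + C (y(k, C) = C - 7 = -7 + C)
-844934/(247746/(-199965) - 78445/y(t(15), 436)) = -844934/(247746/(-199965) - 78445/(-7 + 436)) = -844934/(247746*(-1/199965) - 78445/429) = -844934/(-82582/66655 - 78445*1/429) = -844934/(-82582/66655 - 78445/429) = -844934/(-5264179153/28594995) = -844934*(-28594995/5264179153) = 24160883505330/5264179153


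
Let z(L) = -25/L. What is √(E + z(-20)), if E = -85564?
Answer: I*√342251/2 ≈ 292.51*I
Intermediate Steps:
√(E + z(-20)) = √(-85564 - 25/(-20)) = √(-85564 - 25*(-1/20)) = √(-85564 + 5/4) = √(-342251/4) = I*√342251/2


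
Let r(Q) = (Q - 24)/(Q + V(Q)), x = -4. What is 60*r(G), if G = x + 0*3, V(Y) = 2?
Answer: 840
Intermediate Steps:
G = -4 (G = -4 + 0*3 = -4 + 0 = -4)
r(Q) = (-24 + Q)/(2 + Q) (r(Q) = (Q - 24)/(Q + 2) = (-24 + Q)/(2 + Q))
60*r(G) = 60*((-24 - 4)/(2 - 4)) = 60*(-28/(-2)) = 60*(-½*(-28)) = 60*14 = 840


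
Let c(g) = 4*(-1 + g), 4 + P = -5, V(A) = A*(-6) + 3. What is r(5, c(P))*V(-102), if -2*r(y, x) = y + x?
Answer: 21525/2 ≈ 10763.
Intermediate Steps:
V(A) = 3 - 6*A (V(A) = -6*A + 3 = 3 - 6*A)
P = -9 (P = -4 - 5 = -9)
c(g) = -4 + 4*g
r(y, x) = -x/2 - y/2 (r(y, x) = -(y + x)/2 = -(x + y)/2 = -x/2 - y/2)
r(5, c(P))*V(-102) = (-(-4 + 4*(-9))/2 - ½*5)*(3 - 6*(-102)) = (-(-4 - 36)/2 - 5/2)*(3 + 612) = (-½*(-40) - 5/2)*615 = (20 - 5/2)*615 = (35/2)*615 = 21525/2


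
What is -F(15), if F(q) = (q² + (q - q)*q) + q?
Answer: -240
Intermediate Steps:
F(q) = q + q² (F(q) = (q² + 0*q) + q = (q² + 0) + q = q² + q = q + q²)
-F(15) = -15*(1 + 15) = -15*16 = -1*240 = -240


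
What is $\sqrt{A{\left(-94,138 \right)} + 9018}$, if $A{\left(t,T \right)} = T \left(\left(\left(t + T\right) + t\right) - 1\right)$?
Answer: $6 \sqrt{55} \approx 44.497$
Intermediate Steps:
$A{\left(t,T \right)} = T \left(-1 + T + 2 t\right)$ ($A{\left(t,T \right)} = T \left(\left(\left(T + t\right) + t\right) - 1\right) = T \left(\left(T + 2 t\right) - 1\right) = T \left(-1 + T + 2 t\right)$)
$\sqrt{A{\left(-94,138 \right)} + 9018} = \sqrt{138 \left(-1 + 138 + 2 \left(-94\right)\right) + 9018} = \sqrt{138 \left(-1 + 138 - 188\right) + 9018} = \sqrt{138 \left(-51\right) + 9018} = \sqrt{-7038 + 9018} = \sqrt{1980} = 6 \sqrt{55}$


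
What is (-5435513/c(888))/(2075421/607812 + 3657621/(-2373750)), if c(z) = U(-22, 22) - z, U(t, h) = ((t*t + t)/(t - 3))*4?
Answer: 907676400799890625/300976825869444 ≈ 3015.8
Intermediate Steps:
U(t, h) = 4*(t + t²)/(-3 + t) (U(t, h) = ((t² + t)/(-3 + t))*4 = ((t + t²)/(-3 + t))*4 = 4*(t + t²)/(-3 + t))
c(z) = -1848/25 - z (c(z) = 4*(-22)*(1 - 22)/(-3 - 22) - z = 4*(-22)*(-21)/(-25) - z = 4*(-22)*(-1/25)*(-21) - z = -1848/25 - z)
(-5435513/c(888))/(2075421/607812 + 3657621/(-2373750)) = (-5435513/(-1848/25 - 1*888))/(2075421/607812 + 3657621/(-2373750)) = (-5435513/(-1848/25 - 888))/(2075421*(1/607812) + 3657621*(-1/2373750)) = (-5435513/(-24048/25))/(691807/202604 - 1219207/791250) = (-5435513*(-25/24048))/(150188036861/80155207500) = (135887825/24048)*(80155207500/150188036861) = 907676400799890625/300976825869444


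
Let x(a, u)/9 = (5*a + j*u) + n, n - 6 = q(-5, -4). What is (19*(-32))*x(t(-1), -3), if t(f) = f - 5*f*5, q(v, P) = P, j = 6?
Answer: -569088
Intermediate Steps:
n = 2 (n = 6 - 4 = 2)
t(f) = -24*f (t(f) = f - 25*f = -24*f)
x(a, u) = 18 + 45*a + 54*u (x(a, u) = 9*((5*a + 6*u) + 2) = 9*(2 + 5*a + 6*u) = 18 + 45*a + 54*u)
(19*(-32))*x(t(-1), -3) = (19*(-32))*(18 + 45*(-24*(-1)) + 54*(-3)) = -608*(18 + 45*24 - 162) = -608*(18 + 1080 - 162) = -608*936 = -569088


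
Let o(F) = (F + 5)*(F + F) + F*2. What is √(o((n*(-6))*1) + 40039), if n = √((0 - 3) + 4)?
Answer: √40039 ≈ 200.10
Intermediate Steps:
n = 1 (n = √(-3 + 4) = √1 = 1)
o(F) = 2*F + 2*F*(5 + F) (o(F) = (5 + F)*(2*F) + 2*F = 2*F*(5 + F) + 2*F = 2*F + 2*F*(5 + F))
√(o((n*(-6))*1) + 40039) = √(2*((1*(-6))*1)*(6 + (1*(-6))*1) + 40039) = √(2*(-6*1)*(6 - 6*1) + 40039) = √(2*(-6)*(6 - 6) + 40039) = √(2*(-6)*0 + 40039) = √(0 + 40039) = √40039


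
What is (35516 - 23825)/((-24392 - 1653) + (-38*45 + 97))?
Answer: -11691/27658 ≈ -0.42270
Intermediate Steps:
(35516 - 23825)/((-24392 - 1653) + (-38*45 + 97)) = 11691/(-26045 + (-1710 + 97)) = 11691/(-26045 - 1613) = 11691/(-27658) = 11691*(-1/27658) = -11691/27658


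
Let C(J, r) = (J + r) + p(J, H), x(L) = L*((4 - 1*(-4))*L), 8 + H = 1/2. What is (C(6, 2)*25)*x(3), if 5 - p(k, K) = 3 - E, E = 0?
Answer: 18000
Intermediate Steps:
H = -15/2 (H = -8 + 1/2 = -8 + ½ = -15/2 ≈ -7.5000)
p(k, K) = 2 (p(k, K) = 5 - (3 - 1*0) = 5 - (3 + 0) = 5 - 1*3 = 5 - 3 = 2)
x(L) = 8*L² (x(L) = L*((4 + 4)*L) = L*(8*L) = 8*L²)
C(J, r) = 2 + J + r (C(J, r) = (J + r) + 2 = 2 + J + r)
(C(6, 2)*25)*x(3) = ((2 + 6 + 2)*25)*(8*3²) = (10*25)*(8*9) = 250*72 = 18000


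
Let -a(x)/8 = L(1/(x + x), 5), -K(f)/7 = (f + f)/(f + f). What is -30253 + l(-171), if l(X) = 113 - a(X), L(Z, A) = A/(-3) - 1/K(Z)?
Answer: -633196/21 ≈ -30152.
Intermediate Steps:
K(f) = -7 (K(f) = -7*(f + f)/(f + f) = -7*2*f/(2*f) = -7*2*f*1/(2*f) = -7*1 = -7)
L(Z, A) = ⅐ - A/3 (L(Z, A) = A/(-3) - 1/(-7) = A*(-⅓) - 1*(-⅐) = -A/3 + ⅐ = ⅐ - A/3)
a(x) = 256/21 (a(x) = -8*(⅐ - ⅓*5) = -8*(⅐ - 5/3) = -8*(-32/21) = 256/21)
l(X) = 2117/21 (l(X) = 113 - 1*256/21 = 113 - 256/21 = 2117/21)
-30253 + l(-171) = -30253 + 2117/21 = -633196/21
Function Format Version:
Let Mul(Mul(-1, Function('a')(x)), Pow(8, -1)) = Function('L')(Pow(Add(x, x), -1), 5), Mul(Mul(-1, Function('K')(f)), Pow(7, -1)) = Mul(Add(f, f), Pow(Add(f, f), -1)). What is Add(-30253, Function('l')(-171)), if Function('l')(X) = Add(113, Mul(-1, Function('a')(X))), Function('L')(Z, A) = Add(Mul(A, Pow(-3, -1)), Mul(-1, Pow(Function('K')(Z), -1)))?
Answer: Rational(-633196, 21) ≈ -30152.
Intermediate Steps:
Function('K')(f) = -7 (Function('K')(f) = Mul(-7, Mul(Add(f, f), Pow(Add(f, f), -1))) = Mul(-7, Mul(Mul(2, f), Pow(Mul(2, f), -1))) = Mul(-7, Mul(Mul(2, f), Mul(Rational(1, 2), Pow(f, -1)))) = Mul(-7, 1) = -7)
Function('L')(Z, A) = Add(Rational(1, 7), Mul(Rational(-1, 3), A)) (Function('L')(Z, A) = Add(Mul(A, Pow(-3, -1)), Mul(-1, Pow(-7, -1))) = Add(Mul(A, Rational(-1, 3)), Mul(-1, Rational(-1, 7))) = Add(Mul(Rational(-1, 3), A), Rational(1, 7)) = Add(Rational(1, 7), Mul(Rational(-1, 3), A)))
Function('a')(x) = Rational(256, 21) (Function('a')(x) = Mul(-8, Add(Rational(1, 7), Mul(Rational(-1, 3), 5))) = Mul(-8, Add(Rational(1, 7), Rational(-5, 3))) = Mul(-8, Rational(-32, 21)) = Rational(256, 21))
Function('l')(X) = Rational(2117, 21) (Function('l')(X) = Add(113, Mul(-1, Rational(256, 21))) = Add(113, Rational(-256, 21)) = Rational(2117, 21))
Add(-30253, Function('l')(-171)) = Add(-30253, Rational(2117, 21)) = Rational(-633196, 21)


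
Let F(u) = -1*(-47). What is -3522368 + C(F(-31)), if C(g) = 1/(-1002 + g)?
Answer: -3363861441/955 ≈ -3.5224e+6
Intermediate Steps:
F(u) = 47
-3522368 + C(F(-31)) = -3522368 + 1/(-1002 + 47) = -3522368 + 1/(-955) = -3522368 - 1/955 = -3363861441/955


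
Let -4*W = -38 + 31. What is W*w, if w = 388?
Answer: 679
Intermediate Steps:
W = 7/4 (W = -(-38 + 31)/4 = -¼*(-7) = 7/4 ≈ 1.7500)
W*w = (7/4)*388 = 679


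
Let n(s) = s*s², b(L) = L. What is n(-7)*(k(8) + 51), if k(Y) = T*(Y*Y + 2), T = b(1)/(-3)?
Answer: -9947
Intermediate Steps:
n(s) = s³
T = -⅓ (T = 1/(-3) = 1*(-⅓) = -⅓ ≈ -0.33333)
k(Y) = -⅔ - Y²/3 (k(Y) = -(Y*Y + 2)/3 = -(Y² + 2)/3 = -(2 + Y²)/3 = -⅔ - Y²/3)
n(-7)*(k(8) + 51) = (-7)³*((-⅔ - ⅓*8²) + 51) = -343*((-⅔ - ⅓*64) + 51) = -343*((-⅔ - 64/3) + 51) = -343*(-22 + 51) = -343*29 = -9947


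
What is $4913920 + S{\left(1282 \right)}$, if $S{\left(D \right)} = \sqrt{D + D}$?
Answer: $4913920 + 2 \sqrt{641} \approx 4.914 \cdot 10^{6}$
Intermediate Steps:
$S{\left(D \right)} = \sqrt{2} \sqrt{D}$ ($S{\left(D \right)} = \sqrt{2 D} = \sqrt{2} \sqrt{D}$)
$4913920 + S{\left(1282 \right)} = 4913920 + \sqrt{2} \sqrt{1282} = 4913920 + 2 \sqrt{641}$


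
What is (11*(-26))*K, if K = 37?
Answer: -10582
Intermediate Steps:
(11*(-26))*K = (11*(-26))*37 = -286*37 = -10582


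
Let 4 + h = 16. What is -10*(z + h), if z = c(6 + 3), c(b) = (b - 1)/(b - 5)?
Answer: -140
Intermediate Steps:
h = 12 (h = -4 + 16 = 12)
c(b) = (-1 + b)/(-5 + b)
z = 2 (z = (-1 + (6 + 3))/(-5 + (6 + 3)) = (-1 + 9)/(-5 + 9) = 8/4 = (¼)*8 = 2)
-10*(z + h) = -10*(2 + 12) = -10*14 = -140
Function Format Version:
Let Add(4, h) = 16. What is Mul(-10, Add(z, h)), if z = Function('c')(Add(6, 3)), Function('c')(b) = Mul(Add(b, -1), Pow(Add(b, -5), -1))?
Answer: -140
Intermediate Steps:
h = 12 (h = Add(-4, 16) = 12)
Function('c')(b) = Mul(Pow(Add(-5, b), -1), Add(-1, b)) (Function('c')(b) = Mul(Add(-1, b), Pow(Add(-5, b), -1)) = Mul(Pow(Add(-5, b), -1), Add(-1, b)))
z = 2 (z = Mul(Pow(Add(-5, Add(6, 3)), -1), Add(-1, Add(6, 3))) = Mul(Pow(Add(-5, 9), -1), Add(-1, 9)) = Mul(Pow(4, -1), 8) = Mul(Rational(1, 4), 8) = 2)
Mul(-10, Add(z, h)) = Mul(-10, Add(2, 12)) = Mul(-10, 14) = -140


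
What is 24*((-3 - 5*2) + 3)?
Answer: -240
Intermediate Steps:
24*((-3 - 5*2) + 3) = 24*((-3 - 10) + 3) = 24*(-13 + 3) = 24*(-10) = -240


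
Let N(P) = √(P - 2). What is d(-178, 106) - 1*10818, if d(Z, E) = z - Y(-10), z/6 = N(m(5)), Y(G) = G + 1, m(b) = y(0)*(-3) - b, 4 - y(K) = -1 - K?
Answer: -10809 + 6*I*√22 ≈ -10809.0 + 28.142*I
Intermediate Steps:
y(K) = 5 + K (y(K) = 4 - (-1 - K) = 4 + (1 + K) = 5 + K)
m(b) = -15 - b (m(b) = (5 + 0)*(-3) - b = 5*(-3) - b = -15 - b)
N(P) = √(-2 + P)
Y(G) = 1 + G
z = 6*I*√22 (z = 6*√(-2 + (-15 - 1*5)) = 6*√(-2 + (-15 - 5)) = 6*√(-2 - 20) = 6*√(-22) = 6*(I*√22) = 6*I*√22 ≈ 28.142*I)
d(Z, E) = 9 + 6*I*√22 (d(Z, E) = 6*I*√22 - (1 - 10) = 6*I*√22 - 1*(-9) = 6*I*√22 + 9 = 9 + 6*I*√22)
d(-178, 106) - 1*10818 = (9 + 6*I*√22) - 1*10818 = (9 + 6*I*√22) - 10818 = -10809 + 6*I*√22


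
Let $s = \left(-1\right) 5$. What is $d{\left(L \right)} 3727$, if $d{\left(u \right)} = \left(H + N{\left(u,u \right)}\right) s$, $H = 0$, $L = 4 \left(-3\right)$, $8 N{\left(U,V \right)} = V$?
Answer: $\frac{55905}{2} \approx 27953.0$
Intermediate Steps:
$N{\left(U,V \right)} = \frac{V}{8}$
$L = -12$
$s = -5$
$d{\left(u \right)} = - \frac{5 u}{8}$ ($d{\left(u \right)} = \left(0 + \frac{u}{8}\right) \left(-5\right) = \frac{u}{8} \left(-5\right) = - \frac{5 u}{8}$)
$d{\left(L \right)} 3727 = \left(- \frac{5}{8}\right) \left(-12\right) 3727 = \frac{15}{2} \cdot 3727 = \frac{55905}{2}$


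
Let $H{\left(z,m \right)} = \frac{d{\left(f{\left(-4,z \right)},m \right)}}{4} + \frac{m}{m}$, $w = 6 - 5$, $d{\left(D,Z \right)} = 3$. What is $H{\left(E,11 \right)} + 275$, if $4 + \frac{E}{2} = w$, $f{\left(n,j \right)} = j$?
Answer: $\frac{1107}{4} \approx 276.75$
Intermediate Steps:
$w = 1$ ($w = 6 - 5 = 1$)
$E = -6$ ($E = -8 + 2 \cdot 1 = -8 + 2 = -6$)
$H{\left(z,m \right)} = \frac{7}{4}$ ($H{\left(z,m \right)} = \frac{3}{4} + \frac{m}{m} = 3 \cdot \frac{1}{4} + 1 = \frac{3}{4} + 1 = \frac{7}{4}$)
$H{\left(E,11 \right)} + 275 = \frac{7}{4} + 275 = \frac{1107}{4}$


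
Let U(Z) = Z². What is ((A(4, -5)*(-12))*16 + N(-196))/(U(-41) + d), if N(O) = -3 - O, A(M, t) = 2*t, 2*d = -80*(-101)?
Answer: 2113/5721 ≈ 0.36934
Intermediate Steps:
d = 4040 (d = (-80*(-101))/2 = (½)*8080 = 4040)
((A(4, -5)*(-12))*16 + N(-196))/(U(-41) + d) = (((2*(-5))*(-12))*16 + (-3 - 1*(-196)))/((-41)² + 4040) = (-10*(-12)*16 + (-3 + 196))/(1681 + 4040) = (120*16 + 193)/5721 = (1920 + 193)*(1/5721) = 2113*(1/5721) = 2113/5721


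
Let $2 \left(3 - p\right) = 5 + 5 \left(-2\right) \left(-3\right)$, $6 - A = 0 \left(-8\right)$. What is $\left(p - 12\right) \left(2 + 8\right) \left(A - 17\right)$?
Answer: $2915$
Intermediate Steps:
$A = 6$ ($A = 6 - 0 \left(-8\right) = 6 - 0 = 6 + 0 = 6$)
$p = - \frac{29}{2}$ ($p = 3 - \frac{5 + 5 \left(-2\right) \left(-3\right)}{2} = 3 - \frac{5 - -30}{2} = 3 - \frac{5 + 30}{2} = 3 - \frac{35}{2} = - \frac{29}{2} \approx -14.5$)
$\left(p - 12\right) \left(2 + 8\right) \left(A - 17\right) = \left(- \frac{29}{2} - 12\right) \left(2 + 8\right) \left(6 - 17\right) = \left(- \frac{53}{2}\right) 10 \left(-11\right) = \left(-265\right) \left(-11\right) = 2915$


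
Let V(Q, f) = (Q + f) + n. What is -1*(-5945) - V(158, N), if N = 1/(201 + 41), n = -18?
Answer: 1404809/242 ≈ 5805.0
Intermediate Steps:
N = 1/242 ≈ 0.0041322
V(Q, f) = -18 + Q + f (V(Q, f) = (Q + f) - 18 = -18 + Q + f)
-1*(-5945) - V(158, N) = -1*(-5945) - (-18 + 158 + 1/242) = 5945 - 1*33881/242 = 5945 - 33881/242 = 1404809/242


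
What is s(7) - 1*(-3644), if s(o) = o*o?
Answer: 3693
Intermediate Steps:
s(o) = o²
s(7) - 1*(-3644) = 7² - 1*(-3644) = 49 + 3644 = 3693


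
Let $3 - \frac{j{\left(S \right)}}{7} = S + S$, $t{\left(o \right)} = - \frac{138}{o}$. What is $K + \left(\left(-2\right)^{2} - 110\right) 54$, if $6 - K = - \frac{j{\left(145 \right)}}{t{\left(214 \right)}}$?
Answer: $- \frac{179579}{69} \approx -2602.6$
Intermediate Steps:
$j{\left(S \right)} = 21 - 14 S$ ($j{\left(S \right)} = 21 - 7 \left(S + S\right) = 21 - 7 \cdot 2 S = 21 - 14 S$)
$K = \frac{215377}{69}$ ($K = 6 - - \frac{21 - 2030}{\left(-138\right) \frac{1}{214}} = 6 - - \frac{-2009}{- \frac{69}{107}} = 6 - - \frac{\left(-2009\right) \left(-107\right)}{69} = 6 - \left(-1\right) \frac{214963}{69} = 6 - - \frac{214963}{69} = 6 + \frac{214963}{69} = \frac{215377}{69} \approx 3121.4$)
$K + \left(\left(-2\right)^{2} - 110\right) 54 = \frac{215377}{69} + \left(\left(-2\right)^{2} - 110\right) 54 = \frac{215377}{69} + \left(4 - 110\right) 54 = \frac{215377}{69} - 5724 = - \frac{179579}{69}$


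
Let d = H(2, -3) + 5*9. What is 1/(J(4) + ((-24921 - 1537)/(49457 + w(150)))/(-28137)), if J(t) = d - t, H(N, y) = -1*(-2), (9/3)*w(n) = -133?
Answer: 695162101/29891983572 ≈ 0.023256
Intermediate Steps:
w(n) = -133/3 (w(n) = (1/3)*(-133) = -133/3)
H(N, y) = 2
d = 47 (d = 2 + 5*9 = 2 + 45 = 47)
J(t) = 47 - t
1/(J(4) + ((-24921 - 1537)/(49457 + w(150)))/(-28137)) = 1/((47 - 1*4) + ((-24921 - 1537)/(49457 - 133/3))/(-28137)) = 1/((47 - 4) - 26458/148238/3*(-1/28137)) = 1/(43 - 26458*3/148238*(-1/28137)) = 1/(43 - 39687/74119*(-1/28137)) = 1/(43 + 13229/695162101) = 1/(29891983572/695162101) = 695162101/29891983572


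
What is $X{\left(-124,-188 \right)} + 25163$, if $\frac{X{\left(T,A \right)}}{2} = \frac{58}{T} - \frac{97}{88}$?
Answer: $\frac{34318049}{1364} \approx 25160.0$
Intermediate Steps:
$X{\left(T,A \right)} = - \frac{97}{44} + \frac{116}{T}$ ($X{\left(T,A \right)} = 2 \left(\frac{58}{T} - \frac{97}{88}\right) = 2 \left(- \frac{97}{88} + \frac{58}{T}\right) = - \frac{97}{44} + \frac{116}{T}$)
$X{\left(-124,-188 \right)} + 25163 = \left(- \frac{97}{44} + \frac{116}{-124}\right) + 25163 = \left(- \frac{97}{44} + 116 \left(- \frac{1}{124}\right)\right) + 25163 = \left(- \frac{97}{44} - \frac{29}{31}\right) + 25163 = - \frac{4283}{1364} + 25163 = \frac{34318049}{1364}$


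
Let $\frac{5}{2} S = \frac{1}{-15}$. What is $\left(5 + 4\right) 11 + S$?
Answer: $\frac{7423}{75} \approx 98.973$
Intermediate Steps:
$S = - \frac{2}{75}$ ($S = \frac{2}{5 \left(-15\right)} = \frac{2}{5} \left(- \frac{1}{15}\right) = - \frac{2}{75} \approx -0.026667$)
$\left(5 + 4\right) 11 + S = \left(5 + 4\right) 11 - \frac{2}{75} = 9 \cdot 11 - \frac{2}{75} = 99 - \frac{2}{75} = \frac{7423}{75}$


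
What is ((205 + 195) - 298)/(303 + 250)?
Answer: 102/553 ≈ 0.18445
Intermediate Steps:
((205 + 195) - 298)/(303 + 250) = (400 - 298)/553 = 102*(1/553) = 102/553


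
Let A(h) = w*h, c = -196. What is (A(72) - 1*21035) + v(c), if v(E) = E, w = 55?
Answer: -17271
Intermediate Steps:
A(h) = 55*h
(A(72) - 1*21035) + v(c) = (55*72 - 1*21035) - 196 = (3960 - 21035) - 196 = -17075 - 196 = -17271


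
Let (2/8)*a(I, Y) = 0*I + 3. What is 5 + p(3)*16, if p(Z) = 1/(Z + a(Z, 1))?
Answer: 91/15 ≈ 6.0667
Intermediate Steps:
a(I, Y) = 12 (a(I, Y) = 4*(0*I + 3) = 4*(0 + 3) = 4*3 = 12)
p(Z) = 1/(12 + Z) (p(Z) = 1/(Z + 12) = 1/(12 + Z))
5 + p(3)*16 = 5 + 16/(12 + 3) = 5 + 16/15 = 91/15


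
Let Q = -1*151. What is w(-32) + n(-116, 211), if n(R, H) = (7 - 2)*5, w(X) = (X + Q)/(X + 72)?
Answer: 817/40 ≈ 20.425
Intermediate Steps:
Q = -151
w(X) = (-151 + X)/(72 + X) (w(X) = (X - 151)/(X + 72) = (-151 + X)/(72 + X))
n(R, H) = 25 (n(R, H) = 5*5 = 25)
w(-32) + n(-116, 211) = (-151 - 32)/(72 - 32) + 25 = -183/40 + 25 = 817/40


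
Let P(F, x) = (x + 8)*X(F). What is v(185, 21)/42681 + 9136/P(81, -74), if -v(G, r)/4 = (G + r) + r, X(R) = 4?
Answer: -5419074/156497 ≈ -34.627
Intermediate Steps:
v(G, r) = -8*r - 4*G (v(G, r) = -4*((G + r) + r) = -4*(G + 2*r) = -8*r - 4*G)
P(F, x) = 32 + 4*x (P(F, x) = (x + 8)*4 = (8 + x)*4 = 32 + 4*x)
v(185, 21)/42681 + 9136/P(81, -74) = (-8*21 - 4*185)/42681 + 9136/(32 + 4*(-74)) = (-168 - 740)*(1/42681) + 9136/(32 - 296) = -908*1/42681 + 9136/(-264) = -908/42681 + 9136*(-1/264) = -908/42681 - 1142/33 = -5419074/156497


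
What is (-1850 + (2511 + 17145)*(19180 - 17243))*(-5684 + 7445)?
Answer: 67044478542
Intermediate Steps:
(-1850 + (2511 + 17145)*(19180 - 17243))*(-5684 + 7445) = (-1850 + 19656*1937)*1761 = (-1850 + 38073672)*1761 = 38071822*1761 = 67044478542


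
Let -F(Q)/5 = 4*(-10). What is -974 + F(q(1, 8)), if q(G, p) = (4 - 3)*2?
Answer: -774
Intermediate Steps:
q(G, p) = 2 (q(G, p) = 1*2 = 2)
F(Q) = 200 (F(Q) = -20*(-10) = -5*(-40) = 200)
-974 + F(q(1, 8)) = -974 + 200 = -774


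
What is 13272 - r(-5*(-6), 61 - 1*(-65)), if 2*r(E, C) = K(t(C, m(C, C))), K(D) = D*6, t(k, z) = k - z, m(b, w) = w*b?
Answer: 60522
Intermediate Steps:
m(b, w) = b*w
K(D) = 6*D
r(E, C) = -3*C**2 + 3*C (r(E, C) = (6*(C - C*C))/2 = (6*(C - C**2))/2 = (-6*C**2 + 6*C)/2 = -3*C**2 + 3*C)
13272 - r(-5*(-6), 61 - 1*(-65)) = 13272 - 3*(61 - 1*(-65))*(1 - (61 - 1*(-65))) = 13272 - 3*(61 + 65)*(1 - (61 + 65)) = 13272 - 3*126*(1 - 1*126) = 13272 - 3*126*(1 - 126) = 13272 - 3*126*(-125) = 13272 - 1*(-47250) = 13272 + 47250 = 60522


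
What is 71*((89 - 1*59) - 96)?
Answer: -4686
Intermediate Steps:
71*((89 - 1*59) - 96) = 71*((89 - 59) - 96) = 71*(30 - 96) = 71*(-66) = -4686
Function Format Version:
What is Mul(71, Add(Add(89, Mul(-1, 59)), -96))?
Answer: -4686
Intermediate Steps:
Mul(71, Add(Add(89, Mul(-1, 59)), -96)) = Mul(71, Add(Add(89, -59), -96)) = Mul(71, Add(30, -96)) = Mul(71, -66) = -4686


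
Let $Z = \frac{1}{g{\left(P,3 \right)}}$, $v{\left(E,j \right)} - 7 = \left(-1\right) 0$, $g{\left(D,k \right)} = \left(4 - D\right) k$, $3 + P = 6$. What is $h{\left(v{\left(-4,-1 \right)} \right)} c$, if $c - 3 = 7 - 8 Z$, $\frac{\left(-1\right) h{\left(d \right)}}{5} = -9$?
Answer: $330$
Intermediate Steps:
$P = 3$ ($P = -3 + 6 = 3$)
$g{\left(D,k \right)} = k \left(4 - D\right)$
$v{\left(E,j \right)} = 7$ ($v{\left(E,j \right)} = 7 - 0 = 7 + 0 = 7$)
$h{\left(d \right)} = 45$ ($h{\left(d \right)} = \left(-5\right) \left(-9\right) = 45$)
$Z = \frac{1}{3}$ ($Z = \frac{1}{3 \left(4 - 3\right)} = \frac{1}{3 \cdot 1} = \frac{1}{3} \approx 0.33333$)
$c = \frac{22}{3}$ ($c = 3 + \left(7 - \frac{8}{3}\right) = 3 + \frac{13}{3} = \frac{22}{3} \approx 7.3333$)
$h{\left(v{\left(-4,-1 \right)} \right)} c = 45 \cdot \frac{22}{3} = 330$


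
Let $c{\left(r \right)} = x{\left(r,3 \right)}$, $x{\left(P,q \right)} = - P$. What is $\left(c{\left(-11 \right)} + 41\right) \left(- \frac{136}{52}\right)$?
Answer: $-136$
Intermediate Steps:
$c{\left(r \right)} = - r$
$\left(c{\left(-11 \right)} + 41\right) \left(- \frac{136}{52}\right) = \left(\left(-1\right) \left(-11\right) + 41\right) \left(- \frac{136}{52}\right) = \left(11 + 41\right) \left(\left(-136\right) \frac{1}{52}\right) = 52 \left(- \frac{34}{13}\right) = -136$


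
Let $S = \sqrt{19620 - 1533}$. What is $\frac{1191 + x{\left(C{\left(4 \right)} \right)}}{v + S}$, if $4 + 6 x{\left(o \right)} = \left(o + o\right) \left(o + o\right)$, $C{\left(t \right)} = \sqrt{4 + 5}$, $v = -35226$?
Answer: $- \frac{14047346}{413617663} - \frac{3589 \sqrt{18087}}{3722558967} \approx -0.034092$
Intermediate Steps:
$C{\left(t \right)} = 3$ ($C{\left(t \right)} = \sqrt{9} = 3$)
$S = \sqrt{18087} \approx 134.49$
$x{\left(o \right)} = - \frac{2}{3} + \frac{2 o^{2}}{3}$ ($x{\left(o \right)} = - \frac{2}{3} + \frac{\left(o + o\right) \left(o + o\right)}{6} = - \frac{2}{3} + \frac{2 o 2 o}{6} = - \frac{2}{3} + \frac{4 o^{2}}{6} = - \frac{2}{3} + \frac{2 o^{2}}{3}$)
$\frac{1191 + x{\left(C{\left(4 \right)} \right)}}{v + S} = \frac{1191 - \left(\frac{2}{3} - \frac{2 \cdot 3^{2}}{3}\right)}{-35226 + \sqrt{18087}} = \frac{1191 + \left(- \frac{2}{3} + \frac{2}{3} \cdot 9\right)}{-35226 + \sqrt{18087}} = \frac{1191 + \left(- \frac{2}{3} + 6\right)}{-35226 + \sqrt{18087}} = \frac{1191 + \frac{16}{3}}{-35226 + \sqrt{18087}} = \frac{3589}{3 \left(-35226 + \sqrt{18087}\right)}$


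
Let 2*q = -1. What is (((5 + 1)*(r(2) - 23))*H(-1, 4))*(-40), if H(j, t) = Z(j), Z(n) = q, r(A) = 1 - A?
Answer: -2880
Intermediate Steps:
q = -½ (q = (½)*(-1) = -½ ≈ -0.50000)
Z(n) = -½
H(j, t) = -½
(((5 + 1)*(r(2) - 23))*H(-1, 4))*(-40) = (((5 + 1)*((1 - 1*2) - 23))*(-½))*(-40) = ((6*((1 - 2) - 23))*(-½))*(-40) = ((6*(-1 - 23))*(-½))*(-40) = ((6*(-24))*(-½))*(-40) = -144*(-½)*(-40) = 72*(-40) = -2880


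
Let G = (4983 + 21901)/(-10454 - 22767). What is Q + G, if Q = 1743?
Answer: 57877319/33221 ≈ 1742.2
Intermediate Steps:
G = -26884/33221 (G = 26884/(-33221) = 26884*(-1/33221) = -26884/33221 ≈ -0.80925)
Q + G = 1743 - 26884/33221 = 57877319/33221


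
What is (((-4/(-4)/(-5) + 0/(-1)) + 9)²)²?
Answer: 3748096/625 ≈ 5997.0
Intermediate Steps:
(((-4/(-4)/(-5) + 0/(-1)) + 9)²)² = (((-4*(-¼)*(-⅕) + 0*(-1)) + 9)²)² = (((1*(-⅕) + 0) + 9)²)² = (((-⅕ + 0) + 9)²)² = ((-⅕ + 9)²)² = ((44/5)²)² = (1936/25)² = 3748096/625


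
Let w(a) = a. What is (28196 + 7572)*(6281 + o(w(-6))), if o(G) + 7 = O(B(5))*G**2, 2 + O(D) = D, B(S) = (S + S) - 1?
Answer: 233421968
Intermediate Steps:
B(S) = -1 + 2*S (B(S) = 2*S - 1 = -1 + 2*S)
O(D) = -2 + D
o(G) = -7 + 7*G**2 (o(G) = -7 + (-2 + (-1 + 2*5))*G**2 = -7 + (-2 + (-1 + 10))*G**2 = -7 + (-2 + 9)*G**2 = -7 + 7*G**2)
(28196 + 7572)*(6281 + o(w(-6))) = (28196 + 7572)*(6281 + (-7 + 7*(-6)**2)) = 35768*(6281 + (-7 + 7*36)) = 35768*(6281 + (-7 + 252)) = 35768*(6281 + 245) = 35768*6526 = 233421968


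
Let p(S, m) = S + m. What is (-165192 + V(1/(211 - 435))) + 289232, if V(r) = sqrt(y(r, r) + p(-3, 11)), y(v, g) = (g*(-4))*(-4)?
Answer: 124040 + sqrt(1554)/14 ≈ 1.2404e+5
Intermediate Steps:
y(v, g) = 16*g (y(v, g) = -4*g*(-4) = 16*g)
V(r) = sqrt(8 + 16*r) (V(r) = sqrt(16*r + (-3 + 11)) = sqrt(16*r + 8) = sqrt(8 + 16*r))
(-165192 + V(1/(211 - 435))) + 289232 = (-165192 + 2*sqrt(2 + 4/(211 - 435))) + 289232 = (-165192 + 2*sqrt(2 + 4/(-224))) + 289232 = (-165192 + 2*sqrt(2 + 4*(-1/224))) + 289232 = (-165192 + 2*sqrt(2 - 1/56)) + 289232 = (-165192 + 2*sqrt(111/56)) + 289232 = (-165192 + 2*(sqrt(1554)/28)) + 289232 = (-165192 + sqrt(1554)/14) + 289232 = 124040 + sqrt(1554)/14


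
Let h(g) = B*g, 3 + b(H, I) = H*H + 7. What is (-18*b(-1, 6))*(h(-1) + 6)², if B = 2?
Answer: -1440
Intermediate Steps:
b(H, I) = 4 + H² (b(H, I) = -3 + (H*H + 7) = -3 + (H² + 7) = -3 + (7 + H²) = 4 + H²)
h(g) = 2*g
(-18*b(-1, 6))*(h(-1) + 6)² = (-18*(4 + (-1)²))*(2*(-1) + 6)² = (-18*(4 + 1))*(-2 + 6)² = -18*5*4² = -90*16 = -1440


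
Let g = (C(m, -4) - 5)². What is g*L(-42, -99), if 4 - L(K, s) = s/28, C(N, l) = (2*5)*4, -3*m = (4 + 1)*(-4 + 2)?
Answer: 36925/4 ≈ 9231.3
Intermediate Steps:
m = 10/3 (m = -(4 + 1)*(-4 + 2)/3 = -5*(-2)/3 = -⅓*(-10) = 10/3 ≈ 3.3333)
C(N, l) = 40 (C(N, l) = 10*4 = 40)
L(K, s) = 4 - s/28
g = 1225 (g = (40 - 5)² = 35² = 1225)
g*L(-42, -99) = 1225*(4 - 1/28*(-99)) = 1225*(4 + 99/28) = 1225*(211/28) = 36925/4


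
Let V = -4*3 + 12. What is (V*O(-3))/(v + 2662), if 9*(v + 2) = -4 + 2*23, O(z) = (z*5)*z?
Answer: 0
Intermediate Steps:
O(z) = 5*z² (O(z) = (5*z)*z = 5*z²)
v = 8/3 (v = -2 + (-4 + 2*23)/9 = -2 + (-4 + 46)/9 = -2 + (⅑)*42 = -2 + 14/3 = 8/3 ≈ 2.6667)
V = 0 (V = -12 + 12 = 0)
(V*O(-3))/(v + 2662) = (0*(5*(-3)²))/(8/3 + 2662) = (0*(5*9))/(7994/3) = (0*45)*(3/7994) = 0*(3/7994) = 0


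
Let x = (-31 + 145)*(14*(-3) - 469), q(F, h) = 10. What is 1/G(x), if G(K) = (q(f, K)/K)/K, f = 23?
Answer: 1696764258/5 ≈ 3.3935e+8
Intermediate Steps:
x = -58254 (x = 114*(-42 - 469) = 114*(-511) = -58254)
G(K) = 10/K² (G(K) = (10/K)/K = 10/K²)
1/G(x) = 1/(10/(-58254)²) = 1/(10*(1/3393528516)) = 1/(5/1696764258) = 1696764258/5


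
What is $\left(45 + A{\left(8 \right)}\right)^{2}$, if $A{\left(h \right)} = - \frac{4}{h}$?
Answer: $\frac{7921}{4} \approx 1980.3$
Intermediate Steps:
$\left(45 + A{\left(8 \right)}\right)^{2} = \left(45 - \frac{4}{8}\right)^{2} = \left(45 - \frac{1}{2}\right)^{2} = \left(\frac{89}{2}\right)^{2} = \frac{7921}{4}$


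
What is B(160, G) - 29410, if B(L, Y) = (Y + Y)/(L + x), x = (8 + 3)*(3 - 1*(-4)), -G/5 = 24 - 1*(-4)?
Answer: -6970450/237 ≈ -29411.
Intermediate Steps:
G = -140 (G = -5*(24 - 1*(-4)) = -5*(24 + 4) = -5*28 = -140)
x = 77 (x = 11*(3 + 4) = 11*7 = 77)
B(L, Y) = 2*Y/(77 + L) (B(L, Y) = (Y + Y)/(L + 77) = (2*Y)/(77 + L) = 2*Y/(77 + L))
B(160, G) - 29410 = 2*(-140)/(77 + 160) - 29410 = 2*(-140)/237 - 29410 = 2*(-140)*(1/237) - 29410 = -280/237 - 29410 = -6970450/237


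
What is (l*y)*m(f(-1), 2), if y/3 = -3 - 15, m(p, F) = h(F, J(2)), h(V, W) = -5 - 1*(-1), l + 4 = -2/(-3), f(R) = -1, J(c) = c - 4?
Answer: -720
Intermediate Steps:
J(c) = -4 + c
l = -10/3 (l = -4 - 2/(-3) = -4 - 2*(-⅓) = -4 + ⅔ = -10/3 ≈ -3.3333)
h(V, W) = -4 (h(V, W) = -5 + 1 = -4)
m(p, F) = -4
y = -54 (y = 3*(-3 - 15) = 3*(-18) = -54)
(l*y)*m(f(-1), 2) = -10/3*(-54)*(-4) = 180*(-4) = -720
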